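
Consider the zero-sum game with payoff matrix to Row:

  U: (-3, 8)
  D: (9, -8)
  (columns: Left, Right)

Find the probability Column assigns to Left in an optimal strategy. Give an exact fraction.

4/7

Row minima: U → -3, D → -8; maximin = -3.
Column maxima: Left → 9, Right → 8; minimax = 8.
-3 ≠ 8, so there is no saddle point; optimal play is mixed.
Let Row play U with probability p. Expected payoff against Left: (-3)p + 9(1−p) = −12p + 9; against Right: 8p + (-8)(1−p) = 16p − 8.
Setting these equal: −12p + 9 = 16p − 8 ⇒ −28p = -17 ⇒ p = 17/28, and the value is (-12)·(17/28) + 9 = 12/7.
For Column: with q = P(Left), equating U's and D's payoffs gives −11q + 8 = 17q − 8 ⇒ q = 4/7.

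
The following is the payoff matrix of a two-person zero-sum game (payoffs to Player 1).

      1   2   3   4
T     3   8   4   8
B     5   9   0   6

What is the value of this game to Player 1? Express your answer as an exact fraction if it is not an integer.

10/3

Row minima: T → 3, B → 0; maximin = 3.
Column maxima: 1 → 5, 2 → 9, 3 → 4, 4 → 8; minimax = 4.
3 ≠ 4, so there is no saddle point; optimal play is mixed.
2 is strictly dominated by 1 (it gives Player 1 strictly more in every row), so Player 2 never plays it.
4 is strictly dominated by 1 (it gives Player 1 strictly more in every row), so Player 2 never plays it.
On the remaining 2×2 (T, B vs 1, 3):
Let Player 1 play T with probability p. Expected payoff against 1: 3p + 5(1−p) = −2p + 5; against 3: 4p + 0(1−p) = 4p.
Setting these equal: −2p + 5 = 4p ⇒ −6p = -5 ⇒ p = 5/6, and the value is (-2)·(5/6) + 5 = 10/3.
For Player 2: with q = P(1), equating T's and B's payoffs gives −q + 4 = 5q ⇒ q = 2/3.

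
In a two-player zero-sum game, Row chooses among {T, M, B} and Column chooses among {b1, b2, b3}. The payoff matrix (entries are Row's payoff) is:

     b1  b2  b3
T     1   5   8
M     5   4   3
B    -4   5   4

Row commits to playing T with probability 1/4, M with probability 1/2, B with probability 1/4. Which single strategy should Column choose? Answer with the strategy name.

If Column plays b1, Row's expected payoff is (1/4)·1 + (1/2)·5 + (1/4)·(-4) = 7/4.
If Column plays b2, Row's expected payoff is (1/4)·5 + (1/2)·4 + (1/4)·5 = 9/2.
If Column plays b3, Row's expected payoff is (1/4)·8 + (1/2)·3 + (1/4)·4 = 9/2.
Column minimizes Row's payoff; the smallest is 7/4, so the best response is b1.

b1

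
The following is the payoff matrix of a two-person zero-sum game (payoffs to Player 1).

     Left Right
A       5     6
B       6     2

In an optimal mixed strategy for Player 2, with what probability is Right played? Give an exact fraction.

1/5

Row minima: A → 5, B → 2; maximin = 5.
Column maxima: Left → 6, Right → 6; minimax = 6.
5 ≠ 6, so there is no saddle point; optimal play is mixed.
Let Player 1 play A with probability p. Expected payoff against Left: 5p + 6(1−p) = −p + 6; against Right: 6p + 2(1−p) = 4p + 2.
Setting these equal: −p + 6 = 4p + 2 ⇒ −5p = -4 ⇒ p = 4/5, and the value is (-1)·(4/5) + 6 = 26/5.
For Player 2: with q = P(Left), equating A's and B's payoffs gives −q + 6 = 4q + 2 ⇒ q = 4/5.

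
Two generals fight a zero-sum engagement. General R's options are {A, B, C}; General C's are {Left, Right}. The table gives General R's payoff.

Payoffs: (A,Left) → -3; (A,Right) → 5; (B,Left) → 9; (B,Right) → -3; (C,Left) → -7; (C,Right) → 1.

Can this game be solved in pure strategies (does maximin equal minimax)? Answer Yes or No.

No

Row minima: A → -3, B → -3, C → -7; maximin = -3.
Column maxima: Left → 9, Right → 5; minimax = 5.
-3 ≠ 5, so no pure-strategy equilibrium exists.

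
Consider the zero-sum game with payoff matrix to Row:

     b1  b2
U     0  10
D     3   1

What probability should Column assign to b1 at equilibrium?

3/4

Row minima: U → 0, D → 1; maximin = 1.
Column maxima: b1 → 3, b2 → 10; minimax = 3.
1 ≠ 3, so there is no saddle point; optimal play is mixed.
Let Row play U with probability p. Expected payoff against b1: 0p + 3(1−p) = −3p + 3; against b2: 10p + 1(1−p) = 9p + 1.
Setting these equal: −3p + 3 = 9p + 1 ⇒ −12p = -2 ⇒ p = 1/6, and the value is (-3)·(1/6) + 3 = 5/2.
For Column: with q = P(b1), equating U's and D's payoffs gives −10q + 10 = 2q + 1 ⇒ q = 3/4.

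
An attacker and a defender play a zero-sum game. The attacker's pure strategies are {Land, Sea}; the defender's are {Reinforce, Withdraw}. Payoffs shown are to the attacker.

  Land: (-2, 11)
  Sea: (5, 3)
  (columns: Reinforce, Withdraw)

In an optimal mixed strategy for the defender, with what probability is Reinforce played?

Row minima: Land → -2, Sea → 3; maximin = 3.
Column maxima: Reinforce → 5, Withdraw → 11; minimax = 5.
3 ≠ 5, so there is no saddle point; optimal play is mixed.
Let the attacker play Land with probability p. Expected payoff against Reinforce: (-2)p + 5(1−p) = −7p + 5; against Withdraw: 11p + 3(1−p) = 8p + 3.
Setting these equal: −7p + 5 = 8p + 3 ⇒ −15p = -2 ⇒ p = 2/15, and the value is (-7)·(2/15) + 5 = 61/15.
For the defender: with q = P(Reinforce), equating Land's and Sea's payoffs gives −13q + 11 = 2q + 3 ⇒ q = 8/15.

8/15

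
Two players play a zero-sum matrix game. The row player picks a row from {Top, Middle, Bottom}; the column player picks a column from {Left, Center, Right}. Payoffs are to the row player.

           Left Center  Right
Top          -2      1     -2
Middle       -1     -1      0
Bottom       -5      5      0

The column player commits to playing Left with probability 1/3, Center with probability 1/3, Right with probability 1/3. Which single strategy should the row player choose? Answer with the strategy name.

Bottom

Expected payoff of Top: (1/3)·(-2) + (1/3)·1 + (1/3)·(-2) = -1.
Expected payoff of Middle: (1/3)·(-1) + (1/3)·(-1) + (1/3)·0 = -2/3.
Expected payoff of Bottom: (1/3)·(-5) + (1/3)·5 + (1/3)·0 = 0.
The largest is 0, so the row player's best response is Bottom.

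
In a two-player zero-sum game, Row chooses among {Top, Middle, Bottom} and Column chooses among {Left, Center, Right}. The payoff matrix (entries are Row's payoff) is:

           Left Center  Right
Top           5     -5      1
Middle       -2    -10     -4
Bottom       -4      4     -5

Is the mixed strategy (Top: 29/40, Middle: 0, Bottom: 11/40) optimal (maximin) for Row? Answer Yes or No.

Against Left this mix gives (29/40)·5 + (11/40)·(-4) = 101/40.
Against Center this mix gives (29/40)·(-5) + (11/40)·4 = -101/40.
Against Right this mix gives (29/40)·1 + (11/40)·(-5) = -13/20.
Column will play Center, holding Row to -101/40. Shifting weight toward the row that does better against Center would raise this floor (the equalizing mix achieves -7/5 against both Center and Right), so the proposed strategy is not optimal.

No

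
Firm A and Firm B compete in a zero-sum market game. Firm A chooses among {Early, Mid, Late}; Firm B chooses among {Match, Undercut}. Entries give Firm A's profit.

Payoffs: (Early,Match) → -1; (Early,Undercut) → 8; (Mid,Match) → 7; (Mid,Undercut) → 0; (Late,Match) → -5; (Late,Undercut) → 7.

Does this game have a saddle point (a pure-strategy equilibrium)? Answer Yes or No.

No

Row minima: Early → -1, Mid → 0, Late → -5; maximin = 0.
Column maxima: Match → 7, Undercut → 8; minimax = 7.
0 ≠ 7, so no pure-strategy equilibrium exists.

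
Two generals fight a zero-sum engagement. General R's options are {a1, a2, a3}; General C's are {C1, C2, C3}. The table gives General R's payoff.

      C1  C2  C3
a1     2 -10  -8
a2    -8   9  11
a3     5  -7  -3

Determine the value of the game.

Row minima: a1 → -10, a2 → -8, a3 → -7; maximin = -7.
Column maxima: C1 → 5, C2 → 9, C3 → 11; minimax = 5.
-7 ≠ 5, so there is no saddle point; optimal play is mixed.
a1 is strictly dominated by a3, so General R never plays it.
C3 is strictly dominated by C2 (it gives General R strictly more in every row), so General C never plays it.
On the remaining 2×2 (a2, a3 vs C1, C2):
Let General R play a2 with probability p. Expected payoff against C1: (-8)p + 5(1−p) = −13p + 5; against C2: 9p + (-7)(1−p) = 16p − 7.
Setting these equal: −13p + 5 = 16p − 7 ⇒ −29p = -12 ⇒ p = 12/29, and the value is (-13)·(12/29) + 5 = -11/29.
For General C: with q = P(C1), equating a2's and a3's payoffs gives −17q + 9 = 12q − 7 ⇒ q = 16/29.

-11/29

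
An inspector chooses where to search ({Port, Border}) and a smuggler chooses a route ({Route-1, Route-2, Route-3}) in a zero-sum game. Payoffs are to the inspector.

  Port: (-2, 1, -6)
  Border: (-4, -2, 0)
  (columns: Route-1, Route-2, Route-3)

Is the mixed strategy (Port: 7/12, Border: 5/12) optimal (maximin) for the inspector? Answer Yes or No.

Against Route-1 this mix gives (7/12)·(-2) + (5/12)·(-4) = -17/6.
Against Route-2 this mix gives (7/12)·1 + (5/12)·(-2) = -1/4.
Against Route-3 this mix gives (7/12)·(-6) + (5/12)·0 = -7/2.
The smuggler will play Route-3, holding the inspector to -7/2. Shifting weight toward the row that does better against Route-3 would raise this floor (the equalizing mix achieves -3 against both Route-3 and Route-1), so the proposed strategy is not optimal.

No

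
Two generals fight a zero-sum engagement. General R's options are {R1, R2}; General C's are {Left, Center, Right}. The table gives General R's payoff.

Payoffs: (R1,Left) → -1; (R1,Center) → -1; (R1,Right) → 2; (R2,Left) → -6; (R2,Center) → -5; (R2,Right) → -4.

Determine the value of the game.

Row minima: R1 → -1, R2 → -6; maximin = -1.
Column maxima: Left → -1, Center → -1, Right → 2; minimax = -1.
Since maximin = minimax = -1, there is a saddle point and the value is -1.

-1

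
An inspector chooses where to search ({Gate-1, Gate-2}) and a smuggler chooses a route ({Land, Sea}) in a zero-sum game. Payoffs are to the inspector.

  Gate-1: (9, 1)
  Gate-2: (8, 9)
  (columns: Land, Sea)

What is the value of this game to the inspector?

73/9

Row minima: Gate-1 → 1, Gate-2 → 8; maximin = 8.
Column maxima: Land → 9, Sea → 9; minimax = 9.
8 ≠ 9, so there is no saddle point; optimal play is mixed.
Let the inspector play Gate-1 with probability p. Expected payoff against Land: 9p + 8(1−p) = p + 8; against Sea: 1p + 9(1−p) = −8p + 9.
Setting these equal: p + 8 = −8p + 9 ⇒ 9p = 1 ⇒ p = 1/9, and the value is (1)·(1/9) + 8 = 73/9.
For the smuggler: with q = P(Land), equating Gate-1's and Gate-2's payoffs gives 8q + 1 = −q + 9 ⇒ q = 8/9.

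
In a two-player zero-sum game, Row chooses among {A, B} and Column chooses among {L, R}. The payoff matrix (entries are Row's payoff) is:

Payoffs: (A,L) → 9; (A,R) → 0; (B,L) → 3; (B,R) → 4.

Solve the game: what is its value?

Row minima: A → 0, B → 3; maximin = 3.
Column maxima: L → 9, R → 4; minimax = 4.
3 ≠ 4, so there is no saddle point; optimal play is mixed.
Let Row play A with probability p. Expected payoff against L: 9p + 3(1−p) = 6p + 3; against R: 0p + 4(1−p) = −4p + 4.
Setting these equal: 6p + 3 = −4p + 4 ⇒ 10p = 1 ⇒ p = 1/10, and the value is (6)·(1/10) + 3 = 18/5.
For Column: with q = P(L), equating A's and B's payoffs gives 9q = −q + 4 ⇒ q = 2/5.

18/5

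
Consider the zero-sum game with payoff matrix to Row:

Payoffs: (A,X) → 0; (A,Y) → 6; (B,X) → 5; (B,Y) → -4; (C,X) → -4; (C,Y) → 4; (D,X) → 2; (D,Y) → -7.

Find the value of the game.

2

Row minima: A → 0, B → -4, C → -4, D → -7; maximin = 0.
Column maxima: X → 5, Y → 6; minimax = 5.
0 ≠ 5, so there is no saddle point; optimal play is mixed.
C is strictly dominated by A, so Row never plays it.
D is strictly dominated by B, so Row never plays it.
On the remaining 2×2 (A, B vs X, Y):
Let Row play A with probability p. Expected payoff against X: 0p + 5(1−p) = −5p + 5; against Y: 6p + (-4)(1−p) = 10p − 4.
Setting these equal: −5p + 5 = 10p − 4 ⇒ −15p = -9 ⇒ p = 3/5, and the value is (-5)·(3/5) + 5 = 2.
For Column: with q = P(X), equating A's and B's payoffs gives −6q + 6 = 9q − 4 ⇒ q = 2/3.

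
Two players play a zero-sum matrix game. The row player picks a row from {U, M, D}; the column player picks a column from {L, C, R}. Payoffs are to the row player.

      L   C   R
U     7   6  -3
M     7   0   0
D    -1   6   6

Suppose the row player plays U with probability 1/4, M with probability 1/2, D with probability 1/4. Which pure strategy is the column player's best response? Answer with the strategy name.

If the column player plays L, the row player's expected payoff is (1/4)·7 + (1/2)·7 + (1/4)·(-1) = 5.
If the column player plays C, the row player's expected payoff is (1/4)·6 + (1/2)·0 + (1/4)·6 = 3.
If the column player plays R, the row player's expected payoff is (1/4)·(-3) + (1/2)·0 + (1/4)·6 = 3/4.
The column player minimizes the row player's payoff; the smallest is 3/4, so the best response is R.

R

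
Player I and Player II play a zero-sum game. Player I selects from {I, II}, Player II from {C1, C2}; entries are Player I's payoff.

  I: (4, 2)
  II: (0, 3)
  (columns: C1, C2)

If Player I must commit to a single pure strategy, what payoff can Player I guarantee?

2

Row minima: I → 2, II → 0.
The best of these is 2.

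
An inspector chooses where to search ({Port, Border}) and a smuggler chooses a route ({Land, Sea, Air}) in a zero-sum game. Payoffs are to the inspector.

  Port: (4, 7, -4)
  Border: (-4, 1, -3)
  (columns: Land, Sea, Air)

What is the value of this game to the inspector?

-28/9

Row minima: Port → -4, Border → -4; maximin = -4.
Column maxima: Land → 4, Sea → 7, Air → -3; minimax = -3.
-4 ≠ -3, so there is no saddle point; optimal play is mixed.
Sea is strictly dominated by Land (it gives the inspector strictly more in every row), so the smuggler never plays it.
On the remaining 2×2 (Port, Border vs Land, Air):
Let the inspector play Port with probability p. Expected payoff against Land: 4p + (-4)(1−p) = 8p − 4; against Air: (-4)p + (-3)(1−p) = −p − 3.
Setting these equal: 8p − 4 = −p − 3 ⇒ 9p = 1 ⇒ p = 1/9, and the value is (8)·(1/9) − 4 = -28/9.
For the smuggler: with q = P(Land), equating Port's and Border's payoffs gives 8q − 4 = −q − 3 ⇒ q = 1/9.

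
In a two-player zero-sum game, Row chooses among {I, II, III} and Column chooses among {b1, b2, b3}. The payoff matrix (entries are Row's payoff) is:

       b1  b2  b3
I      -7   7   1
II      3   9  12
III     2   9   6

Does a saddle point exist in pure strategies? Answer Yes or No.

Row minima: I → -7, II → 3, III → 2; maximin = 3.
Column maxima: b1 → 3, b2 → 9, b3 → 12; minimax = 3.
maximin = minimax = 3, so a saddle point exists.

Yes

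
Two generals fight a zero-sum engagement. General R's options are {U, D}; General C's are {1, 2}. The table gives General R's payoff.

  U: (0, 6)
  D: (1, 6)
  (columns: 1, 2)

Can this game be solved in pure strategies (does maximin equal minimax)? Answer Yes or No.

Yes

Row minima: U → 0, D → 1; maximin = 1.
Column maxima: 1 → 1, 2 → 6; minimax = 1.
maximin = minimax = 1, so a saddle point exists.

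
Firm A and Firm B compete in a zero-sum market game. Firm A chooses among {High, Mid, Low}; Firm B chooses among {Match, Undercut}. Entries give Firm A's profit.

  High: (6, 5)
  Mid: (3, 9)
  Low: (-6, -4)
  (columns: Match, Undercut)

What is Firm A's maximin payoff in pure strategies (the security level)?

5

Row minima: High → 5, Mid → 3, Low → -6.
The best of these is 5.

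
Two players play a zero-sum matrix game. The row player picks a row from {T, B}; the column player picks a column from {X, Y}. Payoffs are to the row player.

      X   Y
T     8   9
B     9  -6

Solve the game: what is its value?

129/16

Row minima: T → 8, B → -6; maximin = 8.
Column maxima: X → 9, Y → 9; minimax = 9.
8 ≠ 9, so there is no saddle point; optimal play is mixed.
Let the row player play T with probability p. Expected payoff against X: 8p + 9(1−p) = −p + 9; against Y: 9p + (-6)(1−p) = 15p − 6.
Setting these equal: −p + 9 = 15p − 6 ⇒ −16p = -15 ⇒ p = 15/16, and the value is (-1)·(15/16) + 9 = 129/16.
For the column player: with q = P(X), equating T's and B's payoffs gives −q + 9 = 15q − 6 ⇒ q = 15/16.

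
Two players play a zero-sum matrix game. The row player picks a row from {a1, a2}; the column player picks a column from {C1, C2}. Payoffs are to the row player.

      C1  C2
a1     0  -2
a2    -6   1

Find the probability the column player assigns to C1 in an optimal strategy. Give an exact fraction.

1/3

Row minima: a1 → -2, a2 → -6; maximin = -2.
Column maxima: C1 → 0, C2 → 1; minimax = 0.
-2 ≠ 0, so there is no saddle point; optimal play is mixed.
Let the row player play a1 with probability p. Expected payoff against C1: 0p + (-6)(1−p) = 6p − 6; against C2: (-2)p + 1(1−p) = −3p + 1.
Setting these equal: 6p − 6 = −3p + 1 ⇒ 9p = 7 ⇒ p = 7/9, and the value is (6)·(7/9) − 6 = -4/3.
For the column player: with q = P(C1), equating a1's and a2's payoffs gives 2q − 2 = −7q + 1 ⇒ q = 1/3.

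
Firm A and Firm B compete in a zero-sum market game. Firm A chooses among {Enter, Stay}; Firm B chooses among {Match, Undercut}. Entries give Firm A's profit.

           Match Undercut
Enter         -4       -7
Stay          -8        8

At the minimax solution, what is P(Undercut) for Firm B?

4/19

Row minima: Enter → -7, Stay → -8; maximin = -7.
Column maxima: Match → -4, Undercut → 8; minimax = -4.
-7 ≠ -4, so there is no saddle point; optimal play is mixed.
Let Firm A play Enter with probability p. Expected payoff against Match: (-4)p + (-8)(1−p) = 4p − 8; against Undercut: (-7)p + 8(1−p) = −15p + 8.
Setting these equal: 4p − 8 = −15p + 8 ⇒ 19p = 16 ⇒ p = 16/19, and the value is (4)·(16/19) − 8 = -88/19.
For Firm B: with q = P(Match), equating Enter's and Stay's payoffs gives 3q − 7 = −16q + 8 ⇒ q = 15/19.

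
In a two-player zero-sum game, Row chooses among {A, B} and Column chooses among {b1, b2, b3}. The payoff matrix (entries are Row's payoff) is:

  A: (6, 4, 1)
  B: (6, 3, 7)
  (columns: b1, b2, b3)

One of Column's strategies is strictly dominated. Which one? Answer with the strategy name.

b2 holds Row's payoff strictly below b1 in every row: 4 < 6, 3 < 6.
So b1 is strictly dominated for Column.

b1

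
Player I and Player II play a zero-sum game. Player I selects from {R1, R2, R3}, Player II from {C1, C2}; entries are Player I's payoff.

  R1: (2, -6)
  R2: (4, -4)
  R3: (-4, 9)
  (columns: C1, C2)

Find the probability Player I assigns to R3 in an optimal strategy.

Row minima: R1 → -6, R2 → -4, R3 → -4; maximin = -4.
Column maxima: C1 → 4, C2 → 9; minimax = 4.
-4 ≠ 4, so there is no saddle point; optimal play is mixed.
R1 is strictly dominated by R2, so Player I never plays it.
On the remaining 2×2 (R2, R3 vs C1, C2):
Let Player I play R2 with probability p. Expected payoff against C1: 4p + (-4)(1−p) = 8p − 4; against C2: (-4)p + 9(1−p) = −13p + 9.
Setting these equal: 8p − 4 = −13p + 9 ⇒ 21p = 13 ⇒ p = 13/21, and the value is (8)·(13/21) − 4 = 20/21.
For Player II: with q = P(C1), equating R2's and R3's payoffs gives 8q − 4 = −13q + 9 ⇒ q = 13/21.

8/21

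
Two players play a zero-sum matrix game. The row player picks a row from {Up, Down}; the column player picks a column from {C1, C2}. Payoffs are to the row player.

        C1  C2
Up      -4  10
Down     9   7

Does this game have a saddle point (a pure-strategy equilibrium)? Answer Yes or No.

Row minima: Up → -4, Down → 7; maximin = 7.
Column maxima: C1 → 9, C2 → 10; minimax = 9.
7 ≠ 9, so no pure-strategy equilibrium exists.

No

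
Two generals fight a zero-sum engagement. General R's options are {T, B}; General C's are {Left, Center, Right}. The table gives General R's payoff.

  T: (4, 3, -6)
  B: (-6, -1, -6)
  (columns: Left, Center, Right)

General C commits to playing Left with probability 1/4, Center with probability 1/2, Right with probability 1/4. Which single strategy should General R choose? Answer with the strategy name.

Expected payoff of T: (1/4)·4 + (1/2)·3 + (1/4)·(-6) = 1.
Expected payoff of B: (1/4)·(-6) + (1/2)·(-1) + (1/4)·(-6) = -7/2.
The largest is 1, so General R's best response is T.

T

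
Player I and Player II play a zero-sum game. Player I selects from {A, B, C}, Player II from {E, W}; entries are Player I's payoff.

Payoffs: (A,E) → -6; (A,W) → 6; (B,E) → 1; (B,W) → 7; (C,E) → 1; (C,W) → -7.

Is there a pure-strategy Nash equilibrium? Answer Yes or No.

Yes

Row minima: A → -6, B → 1, C → -7; maximin = 1.
Column maxima: E → 1, W → 7; minimax = 1.
maximin = minimax = 1, so a saddle point exists.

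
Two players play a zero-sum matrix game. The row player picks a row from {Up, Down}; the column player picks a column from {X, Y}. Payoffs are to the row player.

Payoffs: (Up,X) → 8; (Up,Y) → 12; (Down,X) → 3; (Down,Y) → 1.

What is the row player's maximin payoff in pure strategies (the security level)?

8

Row minima: Up → 8, Down → 1.
The best of these is 8.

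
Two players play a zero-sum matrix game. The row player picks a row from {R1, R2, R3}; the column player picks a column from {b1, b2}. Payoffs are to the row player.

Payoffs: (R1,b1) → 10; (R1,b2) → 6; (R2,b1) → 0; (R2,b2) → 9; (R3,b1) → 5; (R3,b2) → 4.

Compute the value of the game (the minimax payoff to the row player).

Row minima: R1 → 6, R2 → 0, R3 → 4; maximin = 6.
Column maxima: b1 → 10, b2 → 9; minimax = 9.
6 ≠ 9, so there is no saddle point; optimal play is mixed.
R3 is strictly dominated by R1, so the row player never plays it.
On the remaining 2×2 (R1, R2 vs b1, b2):
Let the row player play R1 with probability p. Expected payoff against b1: 10p + 0(1−p) = 10p; against b2: 6p + 9(1−p) = −3p + 9.
Setting these equal: 10p = −3p + 9 ⇒ 13p = 9 ⇒ p = 9/13, and the value is (10)·(9/13) = 90/13.
For the column player: with q = P(b1), equating R1's and R2's payoffs gives 4q + 6 = −9q + 9 ⇒ q = 3/13.

90/13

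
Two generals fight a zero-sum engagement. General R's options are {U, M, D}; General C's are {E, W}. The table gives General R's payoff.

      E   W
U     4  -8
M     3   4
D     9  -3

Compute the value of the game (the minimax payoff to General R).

45/13

Row minima: U → -8, M → 3, D → -3; maximin = 3.
Column maxima: E → 9, W → 4; minimax = 4.
3 ≠ 4, so there is no saddle point; optimal play is mixed.
U is strictly dominated by D, so General R never plays it.
On the remaining 2×2 (M, D vs E, W):
Let General R play M with probability p. Expected payoff against E: 3p + 9(1−p) = −6p + 9; against W: 4p + (-3)(1−p) = 7p − 3.
Setting these equal: −6p + 9 = 7p − 3 ⇒ −13p = -12 ⇒ p = 12/13, and the value is (-6)·(12/13) + 9 = 45/13.
For General C: with q = P(E), equating M's and D's payoffs gives −q + 4 = 12q − 3 ⇒ q = 7/13.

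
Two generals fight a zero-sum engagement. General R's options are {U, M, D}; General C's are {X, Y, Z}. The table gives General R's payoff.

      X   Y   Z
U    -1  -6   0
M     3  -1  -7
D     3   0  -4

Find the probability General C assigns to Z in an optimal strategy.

Row minima: U → -6, M → -7, D → -4; maximin = -4.
Column maxima: X → 3, Y → 0, Z → 0; minimax = 0.
-4 ≠ 0, so there is no saddle point; optimal play is mixed.
X is strictly dominated by Y (it gives General R strictly more in every row), so General C never plays it.
With X eliminated, M is strictly dominated by D (D gives General R strictly more in every remaining column), so General R never plays it.
On the remaining 2×2 (U, D vs Y, Z):
Let General R play U with probability p. Expected payoff against Y: (-6)p + 0(1−p) = −6p; against Z: 0p + (-4)(1−p) = 4p − 4.
Setting these equal: −6p = 4p − 4 ⇒ −10p = -4 ⇒ p = 2/5, and the value is (-6)·(2/5) = -12/5.
For General C: with q = P(Y), equating U's and D's payoffs gives −6q = 4q − 4 ⇒ q = 2/5.

3/5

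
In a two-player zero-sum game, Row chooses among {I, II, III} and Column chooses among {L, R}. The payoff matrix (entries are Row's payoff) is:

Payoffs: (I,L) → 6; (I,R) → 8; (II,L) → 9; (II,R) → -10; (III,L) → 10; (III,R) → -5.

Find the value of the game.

Row minima: I → 6, II → -10, III → -5; maximin = 6.
Column maxima: L → 10, R → 8; minimax = 8.
6 ≠ 8, so there is no saddle point; optimal play is mixed.
II is strictly dominated by III, so Row never plays it.
On the remaining 2×2 (I, III vs L, R):
Let Row play I with probability p. Expected payoff against L: 6p + 10(1−p) = −4p + 10; against R: 8p + (-5)(1−p) = 13p − 5.
Setting these equal: −4p + 10 = 13p − 5 ⇒ −17p = -15 ⇒ p = 15/17, and the value is (-4)·(15/17) + 10 = 110/17.
For Column: with q = P(L), equating I's and III's payoffs gives −2q + 8 = 15q − 5 ⇒ q = 13/17.

110/17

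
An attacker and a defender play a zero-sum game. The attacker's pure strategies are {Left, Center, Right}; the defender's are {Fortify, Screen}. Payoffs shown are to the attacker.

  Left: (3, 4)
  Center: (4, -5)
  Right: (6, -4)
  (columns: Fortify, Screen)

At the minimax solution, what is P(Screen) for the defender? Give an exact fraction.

Row minima: Left → 3, Center → -5, Right → -4; maximin = 3.
Column maxima: Fortify → 6, Screen → 4; minimax = 4.
3 ≠ 4, so there is no saddle point; optimal play is mixed.
Center is strictly dominated by Right, so the attacker never plays it.
On the remaining 2×2 (Left, Right vs Fortify, Screen):
Let the attacker play Left with probability p. Expected payoff against Fortify: 3p + 6(1−p) = −3p + 6; against Screen: 4p + (-4)(1−p) = 8p − 4.
Setting these equal: −3p + 6 = 8p − 4 ⇒ −11p = -10 ⇒ p = 10/11, and the value is (-3)·(10/11) + 6 = 36/11.
For the defender: with q = P(Fortify), equating Left's and Right's payoffs gives −q + 4 = 10q − 4 ⇒ q = 8/11.

3/11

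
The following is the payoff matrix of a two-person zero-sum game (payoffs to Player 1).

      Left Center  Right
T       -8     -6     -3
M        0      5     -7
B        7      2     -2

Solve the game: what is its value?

Row minima: T → -8, M → -7, B → -2; maximin = -2.
Column maxima: Left → 7, Center → 5, Right → -2; minimax = -2.
Since maximin = minimax = -2, there is a saddle point and the value is -2.

-2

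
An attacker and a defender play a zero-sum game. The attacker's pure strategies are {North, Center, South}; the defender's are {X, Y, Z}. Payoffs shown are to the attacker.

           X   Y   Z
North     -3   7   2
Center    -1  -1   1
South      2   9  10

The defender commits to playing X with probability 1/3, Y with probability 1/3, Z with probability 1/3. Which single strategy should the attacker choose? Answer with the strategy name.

Expected payoff of North: (1/3)·(-3) + (1/3)·7 + (1/3)·2 = 2.
Expected payoff of Center: (1/3)·(-1) + (1/3)·(-1) + (1/3)·1 = -1/3.
Expected payoff of South: (1/3)·2 + (1/3)·9 + (1/3)·10 = 7.
The largest is 7, so the attacker's best response is South.

South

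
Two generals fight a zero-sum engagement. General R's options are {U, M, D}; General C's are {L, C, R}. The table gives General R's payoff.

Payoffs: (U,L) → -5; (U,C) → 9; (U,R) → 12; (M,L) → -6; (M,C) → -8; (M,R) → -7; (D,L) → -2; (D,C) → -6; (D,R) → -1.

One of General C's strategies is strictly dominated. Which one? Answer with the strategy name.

C holds General R's payoff strictly below R in every row: 9 < 12, -8 < -7, -6 < -1.
So R is strictly dominated for General C.

R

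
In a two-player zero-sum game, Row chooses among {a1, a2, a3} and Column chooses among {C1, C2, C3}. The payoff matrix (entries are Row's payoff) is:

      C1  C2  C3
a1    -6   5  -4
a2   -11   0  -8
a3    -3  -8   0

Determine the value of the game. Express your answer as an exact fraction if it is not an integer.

Row minima: a1 → -6, a2 → -11, a3 → -8; maximin = -6.
Column maxima: C1 → -3, C2 → 5, C3 → 0; minimax = -3.
-6 ≠ -3, so there is no saddle point; optimal play is mixed.
a2 is strictly dominated by a1, so Row never plays it.
C3 is strictly dominated by C1 (it gives Row strictly more in every row), so Column never plays it.
On the remaining 2×2 (a1, a3 vs C1, C2):
Let Row play a1 with probability p. Expected payoff against C1: (-6)p + (-3)(1−p) = −3p − 3; against C2: 5p + (-8)(1−p) = 13p − 8.
Setting these equal: −3p − 3 = 13p − 8 ⇒ −16p = -5 ⇒ p = 5/16, and the value is (-3)·(5/16) − 3 = -63/16.
For Column: with q = P(C1), equating a1's and a3's payoffs gives −11q + 5 = 5q − 8 ⇒ q = 13/16.

-63/16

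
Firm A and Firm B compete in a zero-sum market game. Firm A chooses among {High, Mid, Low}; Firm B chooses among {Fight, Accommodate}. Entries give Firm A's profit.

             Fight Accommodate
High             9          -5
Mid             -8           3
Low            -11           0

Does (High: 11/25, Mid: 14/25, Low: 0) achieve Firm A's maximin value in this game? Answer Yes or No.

Yes

Against Fight this mix gives (11/25)·9 + (14/25)·(-8) = -13/25.
Against Accommodate this mix gives (11/25)·(-5) + (14/25)·3 = -13/25.
All of Firm B's active replies (Fight, Accommodate) yield -13/25, and no column does worse for Firm A. The mix makes Firm B indifferent and guarantees -13/25, so it is optimal.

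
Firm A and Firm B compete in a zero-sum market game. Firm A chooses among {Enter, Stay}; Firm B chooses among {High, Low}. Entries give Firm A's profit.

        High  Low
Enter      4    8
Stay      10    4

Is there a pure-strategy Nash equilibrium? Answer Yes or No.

No

Row minima: Enter → 4, Stay → 4; maximin = 4.
Column maxima: High → 10, Low → 8; minimax = 8.
4 ≠ 8, so no pure-strategy equilibrium exists.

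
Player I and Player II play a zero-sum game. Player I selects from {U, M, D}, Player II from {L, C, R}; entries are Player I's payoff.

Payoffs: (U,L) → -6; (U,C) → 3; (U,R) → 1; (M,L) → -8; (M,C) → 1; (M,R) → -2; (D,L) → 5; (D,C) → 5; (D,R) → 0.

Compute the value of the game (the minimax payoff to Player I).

Row minima: U → -6, M → -8, D → 0; maximin = 0.
Column maxima: L → 5, C → 5, R → 1; minimax = 1.
0 ≠ 1, so there is no saddle point; optimal play is mixed.
M is strictly dominated by U, so Player I never plays it.
C is strictly dominated by R (it gives Player I strictly more in every row), so Player II never plays it.
On the remaining 2×2 (U, D vs L, R):
Let Player I play U with probability p. Expected payoff against L: (-6)p + 5(1−p) = −11p + 5; against R: 1p + 0(1−p) = p.
Setting these equal: −11p + 5 = p ⇒ −12p = -5 ⇒ p = 5/12, and the value is (-11)·(5/12) + 5 = 5/12.
For Player II: with q = P(L), equating U's and D's payoffs gives −7q + 1 = 5q ⇒ q = 1/12.

5/12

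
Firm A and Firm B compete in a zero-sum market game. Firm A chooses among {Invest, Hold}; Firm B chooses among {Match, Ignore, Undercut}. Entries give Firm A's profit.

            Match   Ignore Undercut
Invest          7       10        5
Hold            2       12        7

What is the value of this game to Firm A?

39/7

Row minima: Invest → 5, Hold → 2; maximin = 5.
Column maxima: Match → 7, Ignore → 12, Undercut → 7; minimax = 7.
5 ≠ 7, so there is no saddle point; optimal play is mixed.
Ignore is strictly dominated by Match (it gives Firm A strictly more in every row), so Firm B never plays it.
On the remaining 2×2 (Invest, Hold vs Match, Undercut):
Let Firm A play Invest with probability p. Expected payoff against Match: 7p + 2(1−p) = 5p + 2; against Undercut: 5p + 7(1−p) = −2p + 7.
Setting these equal: 5p + 2 = −2p + 7 ⇒ 7p = 5 ⇒ p = 5/7, and the value is (5)·(5/7) + 2 = 39/7.
For Firm B: with q = P(Match), equating Invest's and Hold's payoffs gives 2q + 5 = −5q + 7 ⇒ q = 2/7.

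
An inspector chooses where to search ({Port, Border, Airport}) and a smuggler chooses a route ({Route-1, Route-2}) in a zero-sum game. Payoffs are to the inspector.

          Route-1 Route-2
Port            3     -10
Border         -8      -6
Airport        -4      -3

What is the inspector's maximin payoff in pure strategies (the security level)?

-4

Row minima: Port → -10, Border → -8, Airport → -4.
The best of these is -4.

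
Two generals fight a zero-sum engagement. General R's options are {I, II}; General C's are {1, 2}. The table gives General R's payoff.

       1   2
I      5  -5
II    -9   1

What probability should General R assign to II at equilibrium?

Row minima: I → -5, II → -9; maximin = -5.
Column maxima: 1 → 5, 2 → 1; minimax = 1.
-5 ≠ 1, so there is no saddle point; optimal play is mixed.
Let General R play I with probability p. Expected payoff against 1: 5p + (-9)(1−p) = 14p − 9; against 2: (-5)p + 1(1−p) = −6p + 1.
Setting these equal: 14p − 9 = −6p + 1 ⇒ 20p = 10 ⇒ p = 1/2, and the value is (14)·(1/2) − 9 = -2.
For General C: with q = P(1), equating I's and II's payoffs gives 10q − 5 = −10q + 1 ⇒ q = 3/10.

1/2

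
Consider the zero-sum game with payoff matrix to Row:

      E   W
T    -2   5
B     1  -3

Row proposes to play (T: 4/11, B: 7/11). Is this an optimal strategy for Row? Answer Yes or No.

Against E this mix gives (4/11)·(-2) + (7/11)·1 = -1/11.
Against W this mix gives (4/11)·5 + (7/11)·(-3) = -1/11.
All of Column's active replies (E, W) yield -1/11, and no column does worse for Row. The mix makes Column indifferent and guarantees -1/11, so it is optimal.

Yes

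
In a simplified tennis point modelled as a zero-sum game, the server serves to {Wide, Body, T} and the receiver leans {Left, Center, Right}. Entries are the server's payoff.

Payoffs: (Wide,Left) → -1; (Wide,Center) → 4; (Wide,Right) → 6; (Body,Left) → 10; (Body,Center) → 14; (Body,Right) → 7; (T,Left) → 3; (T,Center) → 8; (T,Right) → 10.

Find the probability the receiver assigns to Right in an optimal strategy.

Row minima: Wide → -1, Body → 7, T → 3; maximin = 7.
Column maxima: Left → 10, Center → 14, Right → 10; minimax = 10.
7 ≠ 10, so there is no saddle point; optimal play is mixed.
Wide is strictly dominated by Body, so the server never plays it.
Center is strictly dominated by Left (it gives the server strictly more in every row), so the receiver never plays it.
On the remaining 2×2 (Body, T vs Left, Right):
Let the server play Body with probability p. Expected payoff against Left: 10p + 3(1−p) = 7p + 3; against Right: 7p + 10(1−p) = −3p + 10.
Setting these equal: 7p + 3 = −3p + 10 ⇒ 10p = 7 ⇒ p = 7/10, and the value is (7)·(7/10) + 3 = 79/10.
For the receiver: with q = P(Left), equating Body's and T's payoffs gives 3q + 7 = −7q + 10 ⇒ q = 3/10.

7/10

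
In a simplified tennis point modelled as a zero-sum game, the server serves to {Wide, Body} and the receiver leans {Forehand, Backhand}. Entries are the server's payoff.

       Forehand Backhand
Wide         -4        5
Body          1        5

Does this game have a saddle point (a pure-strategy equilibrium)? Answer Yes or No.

Row minima: Wide → -4, Body → 1; maximin = 1.
Column maxima: Forehand → 1, Backhand → 5; minimax = 1.
maximin = minimax = 1, so a saddle point exists.

Yes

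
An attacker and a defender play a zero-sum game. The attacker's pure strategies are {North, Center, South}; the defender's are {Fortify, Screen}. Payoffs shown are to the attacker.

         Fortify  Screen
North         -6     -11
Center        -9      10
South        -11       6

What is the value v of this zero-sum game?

-53/8

Row minima: North → -11, Center → -9, South → -11; maximin = -9.
Column maxima: Fortify → -6, Screen → 10; minimax = -6.
-9 ≠ -6, so there is no saddle point; optimal play is mixed.
South is strictly dominated by Center, so the attacker never plays it.
On the remaining 2×2 (North, Center vs Fortify, Screen):
Let the attacker play North with probability p. Expected payoff against Fortify: (-6)p + (-9)(1−p) = 3p − 9; against Screen: (-11)p + 10(1−p) = −21p + 10.
Setting these equal: 3p − 9 = −21p + 10 ⇒ 24p = 19 ⇒ p = 19/24, and the value is (3)·(19/24) − 9 = -53/8.
For the defender: with q = P(Fortify), equating North's and Center's payoffs gives 5q − 11 = −19q + 10 ⇒ q = 7/8.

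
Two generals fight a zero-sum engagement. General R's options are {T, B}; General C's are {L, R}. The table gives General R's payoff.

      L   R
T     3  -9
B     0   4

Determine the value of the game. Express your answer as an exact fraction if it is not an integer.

Row minima: T → -9, B → 0; maximin = 0.
Column maxima: L → 3, R → 4; minimax = 3.
0 ≠ 3, so there is no saddle point; optimal play is mixed.
Let General R play T with probability p. Expected payoff against L: 3p + 0(1−p) = 3p; against R: (-9)p + 4(1−p) = −13p + 4.
Setting these equal: 3p = −13p + 4 ⇒ 16p = 4 ⇒ p = 1/4, and the value is (3)·(1/4) = 3/4.
For General C: with q = P(L), equating T's and B's payoffs gives 12q − 9 = −4q + 4 ⇒ q = 13/16.

3/4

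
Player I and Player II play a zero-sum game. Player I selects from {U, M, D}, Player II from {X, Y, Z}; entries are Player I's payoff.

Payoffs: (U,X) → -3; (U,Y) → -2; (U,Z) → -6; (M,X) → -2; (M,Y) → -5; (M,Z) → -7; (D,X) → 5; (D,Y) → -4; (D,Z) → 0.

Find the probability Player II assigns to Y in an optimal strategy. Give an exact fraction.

3/4

Row minima: U → -6, M → -7, D → -4; maximin = -4.
Column maxima: X → 5, Y → -2, Z → 0; minimax = -2.
-4 ≠ -2, so there is no saddle point; optimal play is mixed.
M is strictly dominated by D, so Player I never plays it.
X is strictly dominated by Z (it gives Player I strictly more in every row), so Player II never plays it.
On the remaining 2×2 (U, D vs Y, Z):
Let Player I play U with probability p. Expected payoff against Y: (-2)p + (-4)(1−p) = 2p − 4; against Z: (-6)p + 0(1−p) = −6p.
Setting these equal: 2p − 4 = −6p ⇒ 8p = 4 ⇒ p = 1/2, and the value is (2)·(1/2) − 4 = -3.
For Player II: with q = P(Y), equating U's and D's payoffs gives 4q − 6 = −4q ⇒ q = 3/4.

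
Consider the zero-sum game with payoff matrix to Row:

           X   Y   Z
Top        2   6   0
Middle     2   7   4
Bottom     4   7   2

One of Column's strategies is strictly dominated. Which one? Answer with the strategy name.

Y

X holds Row's payoff strictly below Y in every row: 2 < 6, 2 < 7, 4 < 7.
So Y is strictly dominated for Column.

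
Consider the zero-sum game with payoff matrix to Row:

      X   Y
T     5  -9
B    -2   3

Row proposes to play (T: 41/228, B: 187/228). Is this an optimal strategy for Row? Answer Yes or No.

No

Against X this mix gives (41/228)·5 + (187/228)·(-2) = -169/228.
Against Y this mix gives (41/228)·(-9) + (187/228)·3 = 16/19.
Column will play X, holding Row to -169/228. Shifting weight toward the row that does better against X would raise this floor (the equalizing mix achieves -3/19 against both X and Y), so the proposed strategy is not optimal.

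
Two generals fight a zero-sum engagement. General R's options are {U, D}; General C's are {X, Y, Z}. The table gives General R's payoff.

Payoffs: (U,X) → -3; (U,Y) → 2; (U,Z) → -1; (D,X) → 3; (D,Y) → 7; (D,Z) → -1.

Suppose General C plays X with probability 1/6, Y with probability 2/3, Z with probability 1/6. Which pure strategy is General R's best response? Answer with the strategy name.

D

Expected payoff of U: (1/6)·(-3) + (2/3)·2 + (1/6)·(-1) = 2/3.
Expected payoff of D: (1/6)·3 + (2/3)·7 + (1/6)·(-1) = 5.
The largest is 5, so General R's best response is D.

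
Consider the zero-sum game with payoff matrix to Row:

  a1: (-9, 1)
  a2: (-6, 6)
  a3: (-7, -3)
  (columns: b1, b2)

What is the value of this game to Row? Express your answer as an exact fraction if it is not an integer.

Row minima: a1 → -9, a2 → -6, a3 → -7; maximin = -6.
Column maxima: b1 → -6, b2 → 6; minimax = -6.
Since maximin = minimax = -6, there is a saddle point and the value is -6.

-6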